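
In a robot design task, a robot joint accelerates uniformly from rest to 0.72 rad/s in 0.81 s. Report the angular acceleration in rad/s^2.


alpha = delta_omega / t = 0.72 / 0.81 = 0.8889

0.8889 rad/s^2


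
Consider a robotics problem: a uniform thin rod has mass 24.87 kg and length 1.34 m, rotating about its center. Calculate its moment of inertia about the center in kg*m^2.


I = (1/12)*m*L^2 = (1/12)*24.87*1.34^2 = 3.7214

3.7214 kg*m^2


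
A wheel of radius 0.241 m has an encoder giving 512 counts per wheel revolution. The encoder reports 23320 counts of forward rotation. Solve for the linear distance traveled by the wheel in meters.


revs = 23320/512 = 45.546875
d = revs * 2*pi*r = 45.546875 * 2*pi*0.241 = 68.9692

68.9692 m


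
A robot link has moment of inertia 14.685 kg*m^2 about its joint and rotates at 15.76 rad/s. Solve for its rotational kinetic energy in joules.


KE = (1/2)*I*omega^2 = 0.5*14.685*15.76^2 = 1823.7125

1823.7125 J


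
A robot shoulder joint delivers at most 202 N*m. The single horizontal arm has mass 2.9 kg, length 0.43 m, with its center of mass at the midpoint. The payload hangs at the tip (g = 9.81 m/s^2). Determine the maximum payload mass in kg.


tau_arm = m_arm*g*(L/2) = 2.9*9.81*0.43/2 = 6.1165 N*m
tau_payload = tau_max - tau_arm = 202 - 6.1165 = 195.8835
m_payload = tau_payload / (g*L) = 195.8835 / (9.81*0.43) = 46.4366

46.4366 kg


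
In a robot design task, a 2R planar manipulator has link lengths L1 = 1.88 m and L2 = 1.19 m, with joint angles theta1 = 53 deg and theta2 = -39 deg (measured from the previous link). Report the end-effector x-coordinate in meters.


x = L1*cos(th1) + L2*cos(th1+th2) = 1.88*cos(53 deg) + 1.19*cos(14 deg) = 2.2861

2.2861 m


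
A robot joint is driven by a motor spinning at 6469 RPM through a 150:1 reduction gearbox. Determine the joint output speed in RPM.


omega_joint = omega_motor / N = 6469 / 150 = 43.1267

43.1267 RPM


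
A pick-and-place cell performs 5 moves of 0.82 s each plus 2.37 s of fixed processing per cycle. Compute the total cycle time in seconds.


T = 5*0.82 + 2.37 = 6.4700

6.4700 s


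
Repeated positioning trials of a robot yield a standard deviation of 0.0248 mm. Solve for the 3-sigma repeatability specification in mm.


repeatability = 3*sigma = 3*0.0248 = 0.0744

0.0744 mm


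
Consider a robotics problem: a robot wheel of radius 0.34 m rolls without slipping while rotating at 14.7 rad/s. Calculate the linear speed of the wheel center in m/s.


v = omega * r = 14.7 * 0.34 = 4.9980

4.9980 m/s


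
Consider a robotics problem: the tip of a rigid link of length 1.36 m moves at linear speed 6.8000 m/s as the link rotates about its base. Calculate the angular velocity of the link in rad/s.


omega = v / L = 6.8000 / 1.36 = 5.0000

5.0000 rad/s


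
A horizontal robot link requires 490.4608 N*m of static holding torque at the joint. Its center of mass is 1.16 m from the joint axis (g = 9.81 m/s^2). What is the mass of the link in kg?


m = tau / (g*L) = 490.4608 / (9.81 * 1.16) = 43.1000

43.1000 kg


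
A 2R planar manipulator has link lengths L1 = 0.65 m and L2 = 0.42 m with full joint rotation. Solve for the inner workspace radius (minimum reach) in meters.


r_min = |L1 - L2| = |0.65 - 0.42| = 0.2300

0.2300 m


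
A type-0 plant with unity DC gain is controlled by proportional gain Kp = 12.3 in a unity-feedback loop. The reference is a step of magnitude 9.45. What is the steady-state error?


e_ss = R/(1 + Kp) = 9.45/(1 + 12.3) = 9.45/13.3000 = 0.7105

0.7105


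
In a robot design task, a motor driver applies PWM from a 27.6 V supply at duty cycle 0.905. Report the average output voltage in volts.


V_avg = V_supply * D = 27.6*0.905 = 24.9780

24.9780 V


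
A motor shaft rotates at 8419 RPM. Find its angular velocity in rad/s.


omega = 8419 * 2*pi/60 = 881.6356

881.6356 rad/s


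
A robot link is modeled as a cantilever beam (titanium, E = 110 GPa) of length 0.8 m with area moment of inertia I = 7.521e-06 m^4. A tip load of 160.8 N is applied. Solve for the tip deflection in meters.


delta = F*L^3/(3*E*I) = 160.8*0.8^3/(3*1.100e+11*7.521e-06)
      = 82.3296/2481930 = 3.3172e-05

3.3172e-05 m


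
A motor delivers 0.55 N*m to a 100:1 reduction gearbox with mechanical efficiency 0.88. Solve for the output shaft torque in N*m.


tau_out = tau_in * N * eta = 0.55 * 100 * 0.88 = 48.4000

48.4000 N*m


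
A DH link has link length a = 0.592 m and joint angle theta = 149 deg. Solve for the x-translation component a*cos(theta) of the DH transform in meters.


a*cos(theta) = 0.592*cos(149 deg) = -0.5074

-0.5074 m


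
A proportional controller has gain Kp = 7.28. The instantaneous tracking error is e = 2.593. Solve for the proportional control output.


u_P = Kp * e = 7.28 * 2.593 = 18.8770

18.8770


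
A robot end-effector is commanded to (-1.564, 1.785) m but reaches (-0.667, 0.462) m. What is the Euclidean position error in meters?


dx = -0.667 - (-1.564) = 0.8970, dy = 0.462 - (1.785) = -1.3230
err = sqrt(0.804609 + 1.750329) = 1.5984

1.5984 m


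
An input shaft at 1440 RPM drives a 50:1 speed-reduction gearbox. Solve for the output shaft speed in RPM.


omega_out = omega_in / N = 1440 / 50 = 28.8000

28.8000 RPM


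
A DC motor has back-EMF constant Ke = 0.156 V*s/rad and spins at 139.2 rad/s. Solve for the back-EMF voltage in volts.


V_emf = Ke * omega = 0.156*139.2 = 21.7152

21.7152 V


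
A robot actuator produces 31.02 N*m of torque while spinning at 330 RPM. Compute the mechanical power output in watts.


omega = 330 * 2*pi/60 = 34.557519 rad/s
P = tau * omega = 31.02 * 34.557519 = 1071.9742

1071.9742 W


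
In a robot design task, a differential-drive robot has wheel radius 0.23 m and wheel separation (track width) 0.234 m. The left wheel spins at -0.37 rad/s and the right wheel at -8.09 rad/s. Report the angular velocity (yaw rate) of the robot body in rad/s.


omega = r*(wR - wL)/L = 0.23*(-8.09 - (-0.37))/0.234 = -7.5880

-7.5880 rad/s


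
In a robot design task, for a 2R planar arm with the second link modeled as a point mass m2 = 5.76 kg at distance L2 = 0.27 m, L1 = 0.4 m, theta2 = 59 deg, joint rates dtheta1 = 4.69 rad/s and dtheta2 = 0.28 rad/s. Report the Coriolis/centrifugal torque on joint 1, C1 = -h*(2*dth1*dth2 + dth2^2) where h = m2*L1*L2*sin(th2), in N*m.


h = m2*L1*L2*sin(th2) = 5.76*0.4*0.27*sin(59 deg) = 0.533227
C1 = -h*(2*4.69*0.28 + 0.28^2) = -0.533227*2.7048 = -1.4423

-1.4423 N*m


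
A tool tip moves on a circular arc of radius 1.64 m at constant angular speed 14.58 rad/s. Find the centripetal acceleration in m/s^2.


a_c = omega^2 * r = 14.58^2 * 1.64 = 348.6253

348.6253 m/s^2


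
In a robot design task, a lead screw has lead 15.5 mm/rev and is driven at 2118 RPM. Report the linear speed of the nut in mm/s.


v = lead * (RPM/60) = 15.5*2118/60 = 547.1500

547.1500 mm/s


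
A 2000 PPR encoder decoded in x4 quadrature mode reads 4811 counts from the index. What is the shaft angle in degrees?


angle = counts * 360 / (PPR*4) = 4811 * 360 / 8000 = 216.4950

216.4950 degrees


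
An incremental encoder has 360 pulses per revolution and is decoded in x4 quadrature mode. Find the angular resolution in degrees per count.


resolution = 360 / (PPR * 4) = 360 / 1440 = 0.2500

0.2500 degrees


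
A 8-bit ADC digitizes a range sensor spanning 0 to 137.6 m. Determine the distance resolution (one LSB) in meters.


res = range / 2^n = 137.6/2^8 = 137.6/256 = 0.5375

0.5375 m


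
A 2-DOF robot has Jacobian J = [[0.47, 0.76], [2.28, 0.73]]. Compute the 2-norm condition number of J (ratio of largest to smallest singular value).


JJ^T eigenvalues: trace(JJ^T) = 6.5298, det(JJ^T) = det(J)^2 = 1.93126609
s_max^2 = (6.5298 + sqrt(34.91322368))/2 = 6.21927065
s_min^2 = (6.5298 - sqrt(34.91322368))/2 = 0.31052935
kappa = s_max/s_min = sqrt(6.21927065/0.31052935) = 4.4753

4.4753


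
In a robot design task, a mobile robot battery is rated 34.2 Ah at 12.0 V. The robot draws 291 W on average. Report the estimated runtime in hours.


E = 34.2*12.0 = 410.4000 Wh
t = E/P = 410.4000/291 = 1.4103

1.4103 hours


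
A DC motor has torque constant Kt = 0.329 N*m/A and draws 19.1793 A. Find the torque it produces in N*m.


tau = Kt * I = 0.329*19.1793 = 6.3100

6.3100 N*m


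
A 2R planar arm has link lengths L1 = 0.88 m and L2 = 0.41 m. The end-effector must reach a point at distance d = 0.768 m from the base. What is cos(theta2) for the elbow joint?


cos(th2) = (d^2 - L1^2 - L2^2)/(2*L1*L2) = (0.768^2 - 0.88^2 - 0.41^2)/(2*0.88*0.41) = -0.4887

-0.4887


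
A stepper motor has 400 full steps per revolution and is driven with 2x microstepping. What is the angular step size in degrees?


step = 360/(400*2) = 360/800 = 0.4500

0.4500 degrees


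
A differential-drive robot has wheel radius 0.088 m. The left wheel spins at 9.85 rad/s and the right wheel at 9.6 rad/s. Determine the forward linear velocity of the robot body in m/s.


v = r*(wR + wL)/2 = 0.088*(9.6 + 9.85)/2 = 0.8558

0.8558 m/s


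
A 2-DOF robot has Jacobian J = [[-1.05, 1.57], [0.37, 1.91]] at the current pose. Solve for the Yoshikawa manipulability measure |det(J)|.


det(J) = -1.05*1.91 - (1.57)*(0.37) = -2.5864
|det(J)| = 2.5864

2.5864


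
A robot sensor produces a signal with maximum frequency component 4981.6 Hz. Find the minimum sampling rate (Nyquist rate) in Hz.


f_s,min = 2*f_max = 2*4981.6 = 9963.2000

9963.2000 Hz


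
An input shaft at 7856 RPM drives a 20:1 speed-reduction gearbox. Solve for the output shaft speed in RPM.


omega_out = omega_in / N = 7856 / 20 = 392.8000

392.8000 RPM


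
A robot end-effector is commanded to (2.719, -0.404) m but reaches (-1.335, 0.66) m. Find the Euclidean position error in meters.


dx = -1.335 - (2.719) = -4.0540, dy = 0.66 - (-0.404) = 1.0640
err = sqrt(16.434916 + 1.132096) = 4.1913

4.1913 m


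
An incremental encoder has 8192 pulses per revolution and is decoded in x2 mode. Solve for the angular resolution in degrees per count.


resolution = 360 / (PPR * 2) = 360 / 16384 = 0.0220

0.0220 degrees


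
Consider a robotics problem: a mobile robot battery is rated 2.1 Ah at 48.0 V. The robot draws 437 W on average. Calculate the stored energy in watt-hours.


E = capacity * V = 2.1*48.0 = 100.8000

100.8000 Wh


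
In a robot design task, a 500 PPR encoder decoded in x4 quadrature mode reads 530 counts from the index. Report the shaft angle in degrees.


angle = counts * 360 / (PPR*4) = 530 * 360 / 2000 = 95.4000

95.4000 degrees


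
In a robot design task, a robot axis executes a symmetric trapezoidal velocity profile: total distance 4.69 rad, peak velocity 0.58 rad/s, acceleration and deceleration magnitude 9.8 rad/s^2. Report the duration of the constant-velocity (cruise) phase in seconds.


t_acc = v/a = 0.059184 s, d_acc = v^2/(2a) = 0.017163 rad each
d_cruise = 4.69 - 2*0.017163 = 4.655674 rad
t_cruise = d_cruise/v = 4.655674/0.58 = 8.0270

8.0270 s


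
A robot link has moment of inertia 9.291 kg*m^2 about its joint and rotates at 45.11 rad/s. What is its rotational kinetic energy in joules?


KE = (1/2)*I*omega^2 = 0.5*9.291*45.11^2 = 9453.1842

9453.1842 J


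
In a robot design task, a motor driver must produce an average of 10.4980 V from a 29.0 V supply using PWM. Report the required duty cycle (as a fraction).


D = V_avg/V_supply = 10.4980/29.0 = 0.3620

0.3620


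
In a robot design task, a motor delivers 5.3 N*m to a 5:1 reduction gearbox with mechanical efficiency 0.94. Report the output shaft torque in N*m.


tau_out = tau_in * N * eta = 5.3 * 5 * 0.94 = 24.9100

24.9100 N*m


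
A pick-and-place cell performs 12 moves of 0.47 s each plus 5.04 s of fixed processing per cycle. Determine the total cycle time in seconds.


T = 12*0.47 + 5.04 = 10.6800

10.6800 s


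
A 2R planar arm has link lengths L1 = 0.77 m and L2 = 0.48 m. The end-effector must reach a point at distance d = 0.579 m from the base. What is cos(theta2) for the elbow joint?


cos(th2) = (d^2 - L1^2 - L2^2)/(2*L1*L2) = (0.579^2 - 0.77^2 - 0.48^2)/(2*0.77*0.48) = -0.6603

-0.6603


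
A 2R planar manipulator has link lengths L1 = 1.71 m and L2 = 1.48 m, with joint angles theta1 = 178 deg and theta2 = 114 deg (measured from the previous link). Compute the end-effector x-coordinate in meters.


x = L1*cos(th1) + L2*cos(th1+th2) = 1.71*cos(178 deg) + 1.48*cos(292 deg) = -1.1545

-1.1545 m


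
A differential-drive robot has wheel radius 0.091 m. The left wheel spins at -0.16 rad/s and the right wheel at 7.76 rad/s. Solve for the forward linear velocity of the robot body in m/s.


v = r*(wR + wL)/2 = 0.091*(7.76 + -0.16)/2 = 0.3458

0.3458 m/s


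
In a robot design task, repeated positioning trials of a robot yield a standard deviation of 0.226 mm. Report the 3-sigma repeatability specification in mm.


repeatability = 3*sigma = 3*0.226 = 0.6780

0.6780 mm


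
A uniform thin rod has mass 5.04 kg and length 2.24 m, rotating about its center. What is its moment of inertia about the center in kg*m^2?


I = (1/12)*m*L^2 = (1/12)*5.04*2.24^2 = 2.1074

2.1074 kg*m^2


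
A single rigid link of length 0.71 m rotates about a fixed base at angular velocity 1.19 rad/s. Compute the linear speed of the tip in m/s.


v = L*omega = 0.71 * 1.19 = 0.8449

0.8449 m/s


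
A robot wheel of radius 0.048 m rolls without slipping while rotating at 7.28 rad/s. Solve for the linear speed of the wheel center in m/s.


v = omega * r = 7.28 * 0.048 = 0.3494

0.3494 m/s


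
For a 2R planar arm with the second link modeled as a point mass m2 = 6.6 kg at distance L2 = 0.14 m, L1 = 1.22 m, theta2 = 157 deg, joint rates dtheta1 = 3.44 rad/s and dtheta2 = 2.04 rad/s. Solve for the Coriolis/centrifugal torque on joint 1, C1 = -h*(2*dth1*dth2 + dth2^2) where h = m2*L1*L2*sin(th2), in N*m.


h = m2*L1*L2*sin(th2) = 6.6*1.22*0.14*sin(157 deg) = 0.440463
C1 = -h*(2*3.44*2.04 + 2.04^2) = -0.440463*18.1968 = -8.0150

-8.0150 N*m


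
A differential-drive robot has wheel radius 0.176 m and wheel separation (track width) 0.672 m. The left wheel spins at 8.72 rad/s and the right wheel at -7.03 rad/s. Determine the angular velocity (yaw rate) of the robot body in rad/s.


omega = r*(wR - wL)/L = 0.176*(-7.03 - (8.72))/0.672 = -4.1250

-4.1250 rad/s


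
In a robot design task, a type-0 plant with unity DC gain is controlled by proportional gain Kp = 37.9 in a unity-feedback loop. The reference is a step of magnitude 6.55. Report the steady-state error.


e_ss = R/(1 + Kp) = 6.55/(1 + 37.9) = 6.55/38.9000 = 0.1684

0.1684


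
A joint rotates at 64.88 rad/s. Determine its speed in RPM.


RPM = 64.88 * 60/(2*pi) = 619.5584

619.5584 RPM


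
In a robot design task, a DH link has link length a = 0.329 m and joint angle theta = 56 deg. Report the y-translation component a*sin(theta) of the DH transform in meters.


a*sin(theta) = 0.329*sin(56 deg) = 0.2728

0.2728 m


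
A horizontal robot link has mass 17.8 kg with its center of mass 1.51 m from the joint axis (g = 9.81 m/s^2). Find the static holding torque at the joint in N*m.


tau = m*g*L = 17.8 * 9.81 * 1.51 = 263.6732

263.6732 N*m


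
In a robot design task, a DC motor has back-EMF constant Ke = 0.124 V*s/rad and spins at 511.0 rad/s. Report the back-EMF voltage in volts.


V_emf = Ke * omega = 0.124*511.0 = 63.3640

63.3640 V


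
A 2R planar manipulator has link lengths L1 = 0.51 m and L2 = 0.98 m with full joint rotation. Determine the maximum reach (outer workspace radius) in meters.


r_max = L1 + L2 = 0.51 + 0.98 = 1.4900

1.4900 m


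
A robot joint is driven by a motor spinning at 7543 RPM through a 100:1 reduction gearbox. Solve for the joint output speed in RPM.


omega_joint = omega_motor / N = 7543 / 100 = 75.4300

75.4300 RPM


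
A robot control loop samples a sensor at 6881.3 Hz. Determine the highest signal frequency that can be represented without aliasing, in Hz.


f_max = f_s/2 = 6881.3/2 = 3440.6500

3440.6500 Hz


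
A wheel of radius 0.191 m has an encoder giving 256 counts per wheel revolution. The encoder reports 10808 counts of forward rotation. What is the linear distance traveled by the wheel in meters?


revs = 10808/256 = 42.218750
d = revs * 2*pi*r = 42.218750 * 2*pi*0.191 = 50.6662

50.6662 m


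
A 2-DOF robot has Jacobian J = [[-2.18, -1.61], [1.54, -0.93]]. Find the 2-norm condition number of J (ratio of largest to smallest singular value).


JJ^T eigenvalues: trace(JJ^T) = 10.5810, det(JJ^T) = det(J)^2 = 20.31124624
s_max^2 = (10.5810 + sqrt(30.71257604))/2 = 8.06144641
s_min^2 = (10.5810 - sqrt(30.71257604))/2 = 2.51955359
kappa = s_max/s_min = sqrt(8.06144641/2.51955359) = 1.7887

1.7887


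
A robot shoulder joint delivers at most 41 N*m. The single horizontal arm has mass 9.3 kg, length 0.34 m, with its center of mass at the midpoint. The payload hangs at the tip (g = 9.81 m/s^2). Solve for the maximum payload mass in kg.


tau_arm = m_arm*g*(L/2) = 9.3*9.81*0.34/2 = 15.5096 N*m
tau_payload = tau_max - tau_arm = 41 - 15.5096 = 25.4904
m_payload = tau_payload / (g*L) = 25.4904 / (9.81*0.34) = 7.6424

7.6424 kg


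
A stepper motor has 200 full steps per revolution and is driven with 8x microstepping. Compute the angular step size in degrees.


step = 360/(200*8) = 360/1600 = 0.2250

0.2250 degrees


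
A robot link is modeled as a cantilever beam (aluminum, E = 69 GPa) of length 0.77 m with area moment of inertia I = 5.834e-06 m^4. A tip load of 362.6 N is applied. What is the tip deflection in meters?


delta = F*L^3/(3*E*I) = 362.6*0.77^3/(3*6.900e+10*5.834e-06)
      = 165.5388658/1207638 = 1.3708e-04

1.3708e-04 m


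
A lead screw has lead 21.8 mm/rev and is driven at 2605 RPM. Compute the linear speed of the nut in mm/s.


v = lead * (RPM/60) = 21.8*2605/60 = 946.4833

946.4833 mm/s


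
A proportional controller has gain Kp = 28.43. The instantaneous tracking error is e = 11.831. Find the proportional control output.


u_P = Kp * e = 28.43 * 11.831 = 336.3553

336.3553


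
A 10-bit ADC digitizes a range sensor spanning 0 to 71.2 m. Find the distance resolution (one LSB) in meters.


res = range / 2^n = 71.2/2^10 = 71.2/1024 = 0.0695

0.0695 m


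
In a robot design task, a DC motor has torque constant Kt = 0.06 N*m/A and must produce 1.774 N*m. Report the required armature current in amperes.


I = tau / Kt = 1.774/0.06 = 29.5667

29.5667 A


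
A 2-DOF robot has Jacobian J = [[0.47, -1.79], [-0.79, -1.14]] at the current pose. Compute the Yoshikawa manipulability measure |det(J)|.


det(J) = 0.47*-1.14 - (-1.79)*(-0.79) = -1.9499
|det(J)| = 1.9499

1.9499


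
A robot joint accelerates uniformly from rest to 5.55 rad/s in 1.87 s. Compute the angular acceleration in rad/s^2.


alpha = delta_omega / t = 5.55 / 1.87 = 2.9679

2.9679 rad/s^2


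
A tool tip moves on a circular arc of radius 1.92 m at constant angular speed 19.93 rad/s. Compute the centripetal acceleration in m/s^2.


a_c = omega^2 * r = 19.93^2 * 1.92 = 762.6334

762.6334 m/s^2


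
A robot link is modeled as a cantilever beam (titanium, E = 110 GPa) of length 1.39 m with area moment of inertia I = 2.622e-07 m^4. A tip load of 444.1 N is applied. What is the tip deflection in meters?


delta = F*L^3/(3*E*I) = 444.1*1.39^3/(3*1.100e+11*2.622e-07)
      = 1192.6833979/86526 = 0.0138

0.0138 m


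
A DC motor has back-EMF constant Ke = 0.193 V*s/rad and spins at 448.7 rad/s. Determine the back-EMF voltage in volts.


V_emf = Ke * omega = 0.193*448.7 = 86.5991

86.5991 V


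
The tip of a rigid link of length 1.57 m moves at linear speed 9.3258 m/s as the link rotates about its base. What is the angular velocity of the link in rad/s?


omega = v / L = 9.3258 / 1.57 = 5.9400

5.9400 rad/s


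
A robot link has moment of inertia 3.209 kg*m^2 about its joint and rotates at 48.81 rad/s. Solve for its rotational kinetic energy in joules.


KE = (1/2)*I*omega^2 = 0.5*3.209*48.81^2 = 3822.5866

3822.5866 J


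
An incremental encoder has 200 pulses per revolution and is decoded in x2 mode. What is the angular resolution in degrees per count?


resolution = 360 / (PPR * 2) = 360 / 400 = 0.9000

0.9000 degrees


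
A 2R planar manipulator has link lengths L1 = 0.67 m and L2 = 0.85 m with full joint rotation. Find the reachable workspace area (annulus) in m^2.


r_max = L1 + L2 = 1.5200, r_min = |L1 - L2| = 0.1800
A = pi*(r_max^2 - r_min^2) = pi*(2.3104 - 0.0324) = 7.1565

7.1565 m^2


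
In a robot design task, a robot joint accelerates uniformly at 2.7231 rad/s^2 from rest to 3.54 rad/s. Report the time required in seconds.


t = delta_omega / alpha = 3.54 / 2.7231 = 1.3000

1.3000 s


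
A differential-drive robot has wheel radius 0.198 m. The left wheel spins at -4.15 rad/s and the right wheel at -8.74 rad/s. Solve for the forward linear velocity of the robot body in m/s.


v = r*(wR + wL)/2 = 0.198*(-8.74 + -4.15)/2 = -1.2761

-1.2761 m/s


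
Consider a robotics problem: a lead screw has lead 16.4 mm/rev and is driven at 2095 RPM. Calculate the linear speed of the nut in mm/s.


v = lead * (RPM/60) = 16.4*2095/60 = 572.6333

572.6333 mm/s


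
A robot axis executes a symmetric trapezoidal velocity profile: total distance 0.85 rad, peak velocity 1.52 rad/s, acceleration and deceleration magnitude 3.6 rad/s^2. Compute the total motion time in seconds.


t_acc = v/a = 1.52/3.6 = 0.422222 s
d_acc = v^2/(2a) = 0.320889 rad (each ramp)
d_cruise = 0.85 - 2*0.320889 = 0.208222 rad
t_cruise = 0.208222/1.52 = 0.136988 s
t_total = 2*0.422222 + 0.136988 = 0.9814

0.9814 s


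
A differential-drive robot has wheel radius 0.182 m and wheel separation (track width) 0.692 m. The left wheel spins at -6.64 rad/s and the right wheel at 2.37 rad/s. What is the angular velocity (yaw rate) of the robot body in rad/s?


omega = r*(wR - wL)/L = 0.182*(2.37 - (-6.64))/0.692 = 2.3697

2.3697 rad/s


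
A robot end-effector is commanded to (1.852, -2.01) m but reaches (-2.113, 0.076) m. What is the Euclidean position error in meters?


dx = -2.113 - (1.852) = -3.9650, dy = 0.076 - (-2.01) = 2.0860
err = sqrt(15.721225 + 4.351396) = 4.4802

4.4802 m


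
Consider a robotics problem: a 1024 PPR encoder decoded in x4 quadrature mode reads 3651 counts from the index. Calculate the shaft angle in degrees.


angle = counts * 360 / (PPR*4) = 3651 * 360 / 4096 = 320.8887

320.8887 degrees


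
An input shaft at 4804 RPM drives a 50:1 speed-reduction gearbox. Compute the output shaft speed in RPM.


omega_out = omega_in / N = 4804 / 50 = 96.0800

96.0800 RPM


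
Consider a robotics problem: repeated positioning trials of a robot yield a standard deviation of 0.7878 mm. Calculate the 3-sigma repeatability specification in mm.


repeatability = 3*sigma = 3*0.7878 = 2.3634

2.3634 mm


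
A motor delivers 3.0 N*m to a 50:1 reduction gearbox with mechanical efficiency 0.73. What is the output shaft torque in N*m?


tau_out = tau_in * N * eta = 3.0 * 50 * 0.73 = 109.5000

109.5000 N*m


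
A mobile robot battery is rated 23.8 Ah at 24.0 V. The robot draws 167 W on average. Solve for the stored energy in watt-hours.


E = capacity * V = 23.8*24.0 = 571.2000

571.2000 Wh


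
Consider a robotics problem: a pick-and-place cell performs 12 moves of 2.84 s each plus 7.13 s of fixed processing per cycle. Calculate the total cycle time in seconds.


T = 12*2.84 + 7.13 = 41.2100

41.2100 s


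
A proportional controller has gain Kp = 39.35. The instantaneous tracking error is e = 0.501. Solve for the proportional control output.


u_P = Kp * e = 39.35 * 0.501 = 19.7143

19.7143


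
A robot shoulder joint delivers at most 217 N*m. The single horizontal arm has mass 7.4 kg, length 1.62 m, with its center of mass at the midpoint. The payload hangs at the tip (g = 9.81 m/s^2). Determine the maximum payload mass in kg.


tau_arm = m_arm*g*(L/2) = 7.4*9.81*1.62/2 = 58.8011 N*m
tau_payload = tau_max - tau_arm = 217 - 58.8011 = 158.1989
m_payload = tau_payload / (g*L) = 158.1989 / (9.81*1.62) = 9.9545

9.9545 kg


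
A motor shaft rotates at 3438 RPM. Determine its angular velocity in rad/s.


omega = 3438 * 2*pi/60 = 360.0265

360.0265 rad/s


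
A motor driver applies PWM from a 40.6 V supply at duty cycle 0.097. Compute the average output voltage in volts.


V_avg = V_supply * D = 40.6*0.097 = 3.9382

3.9382 V


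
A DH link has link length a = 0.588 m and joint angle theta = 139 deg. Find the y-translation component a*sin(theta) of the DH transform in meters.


a*sin(theta) = 0.588*sin(139 deg) = 0.3858

0.3858 m


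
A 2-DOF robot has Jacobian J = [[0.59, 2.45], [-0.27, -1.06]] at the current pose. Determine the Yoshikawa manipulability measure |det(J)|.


det(J) = 0.59*-1.06 - (2.45)*(-0.27) = 0.0361
|det(J)| = 0.0361

0.0361


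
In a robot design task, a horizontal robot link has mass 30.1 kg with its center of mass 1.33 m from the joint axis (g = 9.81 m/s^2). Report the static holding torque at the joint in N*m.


tau = m*g*L = 30.1 * 9.81 * 1.33 = 392.7237

392.7237 N*m


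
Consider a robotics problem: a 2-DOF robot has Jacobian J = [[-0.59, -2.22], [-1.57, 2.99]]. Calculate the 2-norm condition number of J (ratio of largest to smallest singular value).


JJ^T eigenvalues: trace(JJ^T) = 16.6815, det(JJ^T) = det(J)^2 = 27.55725025
s_max^2 = (16.6815 + sqrt(168.04344125))/2 = 14.82232854
s_min^2 = (16.6815 - sqrt(168.04344125))/2 = 1.85917146
kappa = s_max/s_min = sqrt(14.82232854/1.85917146) = 2.8236

2.8236


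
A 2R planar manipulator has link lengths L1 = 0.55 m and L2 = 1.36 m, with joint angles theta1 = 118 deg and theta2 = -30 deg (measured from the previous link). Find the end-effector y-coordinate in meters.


y = L1*sin(th1) + L2*sin(th1+th2) = 0.55*sin(118 deg) + 1.36*sin(88 deg) = 1.8448

1.8448 m


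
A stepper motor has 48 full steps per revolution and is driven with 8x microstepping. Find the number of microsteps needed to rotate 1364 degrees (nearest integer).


step_size = 360/(48*8) = 360/384 = 0.937500 deg
n = 1364/(360/384) = 1364*384/360 = 1454.9333 -> 1455

1455 steps


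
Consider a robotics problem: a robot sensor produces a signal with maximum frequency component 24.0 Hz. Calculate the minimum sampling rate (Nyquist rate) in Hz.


f_s,min = 2*f_max = 2*24.0 = 48.0000

48.0000 Hz


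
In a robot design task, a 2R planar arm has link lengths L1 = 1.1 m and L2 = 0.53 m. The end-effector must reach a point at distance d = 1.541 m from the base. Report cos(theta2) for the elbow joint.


cos(th2) = (d^2 - L1^2 - L2^2)/(2*L1*L2) = (1.541^2 - 1.1^2 - 0.53^2)/(2*1.1*0.53) = 0.7580

0.7580


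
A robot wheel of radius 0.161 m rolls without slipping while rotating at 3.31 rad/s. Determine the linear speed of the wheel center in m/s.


v = omega * r = 3.31 * 0.161 = 0.5329

0.5329 m/s


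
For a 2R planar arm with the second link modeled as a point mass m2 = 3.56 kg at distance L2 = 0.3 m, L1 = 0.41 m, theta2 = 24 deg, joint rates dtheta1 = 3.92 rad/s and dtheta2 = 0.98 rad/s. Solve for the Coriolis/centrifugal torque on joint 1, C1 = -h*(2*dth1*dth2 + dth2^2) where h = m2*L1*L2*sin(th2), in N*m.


h = m2*L1*L2*sin(th2) = 3.56*0.41*0.3*sin(24 deg) = 0.178102
C1 = -h*(2*3.92*0.98 + 0.98^2) = -0.178102*8.6436 = -1.5394

-1.5394 N*m


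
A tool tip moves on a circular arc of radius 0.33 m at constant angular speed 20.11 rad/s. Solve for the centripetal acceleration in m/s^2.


a_c = omega^2 * r = 20.11^2 * 0.33 = 133.4560

133.4560 m/s^2


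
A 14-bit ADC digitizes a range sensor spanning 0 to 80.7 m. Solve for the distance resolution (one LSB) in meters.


res = range / 2^n = 80.7/2^14 = 80.7/16384 = 0.0049

0.0049 m


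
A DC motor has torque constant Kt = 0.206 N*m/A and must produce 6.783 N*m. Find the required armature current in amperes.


I = tau / Kt = 6.783/0.206 = 32.9272

32.9272 A


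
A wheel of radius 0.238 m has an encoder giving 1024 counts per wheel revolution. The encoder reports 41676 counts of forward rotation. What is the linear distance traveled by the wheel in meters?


revs = 41676/1024 = 40.699219
d = revs * 2*pi*r = 40.699219 * 2*pi*0.238 = 60.8615

60.8615 m


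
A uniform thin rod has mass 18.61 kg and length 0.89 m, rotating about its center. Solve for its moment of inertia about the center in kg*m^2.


I = (1/12)*m*L^2 = (1/12)*18.61*0.89^2 = 1.2284

1.2284 kg*m^2


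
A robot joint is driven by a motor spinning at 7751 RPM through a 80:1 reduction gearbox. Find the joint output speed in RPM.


omega_joint = omega_motor / N = 7751 / 80 = 96.8875

96.8875 RPM


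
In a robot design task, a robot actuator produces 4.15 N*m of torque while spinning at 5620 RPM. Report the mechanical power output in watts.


omega = 5620 * 2*pi/60 = 588.525024 rad/s
P = tau * omega = 4.15 * 588.525024 = 2442.3788

2442.3788 W


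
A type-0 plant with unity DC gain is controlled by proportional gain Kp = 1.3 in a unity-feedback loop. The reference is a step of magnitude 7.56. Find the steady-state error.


e_ss = R/(1 + Kp) = 7.56/(1 + 1.3) = 7.56/2.3000 = 3.2870

3.2870


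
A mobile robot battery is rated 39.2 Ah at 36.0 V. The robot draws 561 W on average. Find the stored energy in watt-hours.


E = capacity * V = 39.2*36.0 = 1411.2000

1411.2000 Wh


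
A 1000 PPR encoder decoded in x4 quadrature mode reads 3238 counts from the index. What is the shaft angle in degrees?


angle = counts * 360 / (PPR*4) = 3238 * 360 / 4000 = 291.4200

291.4200 degrees


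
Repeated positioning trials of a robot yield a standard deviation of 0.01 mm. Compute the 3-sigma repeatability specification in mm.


repeatability = 3*sigma = 3*0.01 = 0.0300

0.0300 mm


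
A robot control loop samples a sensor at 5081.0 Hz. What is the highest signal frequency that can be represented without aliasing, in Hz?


f_max = f_s/2 = 5081.0/2 = 2540.5000

2540.5000 Hz


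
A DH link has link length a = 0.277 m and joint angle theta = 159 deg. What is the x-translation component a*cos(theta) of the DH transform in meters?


a*cos(theta) = 0.277*cos(159 deg) = -0.2586

-0.2586 m


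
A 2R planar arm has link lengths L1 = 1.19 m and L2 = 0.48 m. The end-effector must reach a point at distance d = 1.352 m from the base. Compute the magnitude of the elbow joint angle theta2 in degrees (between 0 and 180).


cos(th2) = (d^2 - L1^2 - L2^2)/(2*L1*L2) = (1.352^2 - 1.19^2 - 0.48^2)/(2*1.19*0.48) = 0.15879202
th2 = acos(0.15879202) = 80.8632 deg

80.8632 degrees


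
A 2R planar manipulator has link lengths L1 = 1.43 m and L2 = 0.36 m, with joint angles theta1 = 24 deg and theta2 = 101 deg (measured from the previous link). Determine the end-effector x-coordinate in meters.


x = L1*cos(th1) + L2*cos(th1+th2) = 1.43*cos(24 deg) + 0.36*cos(125 deg) = 1.0999

1.0999 m


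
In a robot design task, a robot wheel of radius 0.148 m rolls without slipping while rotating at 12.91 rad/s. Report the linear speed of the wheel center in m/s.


v = omega * r = 12.91 * 0.148 = 1.9107

1.9107 m/s


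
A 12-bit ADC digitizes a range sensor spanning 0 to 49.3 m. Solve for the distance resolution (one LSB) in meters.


res = range / 2^n = 49.3/2^12 = 49.3/4096 = 0.0120

0.0120 m


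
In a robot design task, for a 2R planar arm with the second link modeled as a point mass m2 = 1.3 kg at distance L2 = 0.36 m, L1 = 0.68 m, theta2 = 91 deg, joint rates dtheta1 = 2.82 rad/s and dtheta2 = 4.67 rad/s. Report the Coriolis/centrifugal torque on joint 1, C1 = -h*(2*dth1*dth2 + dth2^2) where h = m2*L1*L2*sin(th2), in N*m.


h = m2*L1*L2*sin(th2) = 1.3*0.68*0.36*sin(91 deg) = 0.318192
C1 = -h*(2*2.82*4.67 + 4.67^2) = -0.318192*48.1477 = -15.3202

-15.3202 N*m


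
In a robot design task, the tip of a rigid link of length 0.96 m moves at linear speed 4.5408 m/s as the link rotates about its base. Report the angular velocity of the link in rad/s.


omega = v / L = 4.5408 / 0.96 = 4.7300

4.7300 rad/s


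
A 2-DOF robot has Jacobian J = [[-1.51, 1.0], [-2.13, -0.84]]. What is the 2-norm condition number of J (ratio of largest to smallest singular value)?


JJ^T eigenvalues: trace(JJ^T) = 8.5226, det(JJ^T) = det(J)^2 = 11.54912256
s_max^2 = (8.5226 + sqrt(26.43822052))/2 = 6.83220551
s_min^2 = (8.5226 - sqrt(26.43822052))/2 = 1.69039449
kappa = s_max/s_min = sqrt(6.83220551/1.69039449) = 2.0104

2.0104


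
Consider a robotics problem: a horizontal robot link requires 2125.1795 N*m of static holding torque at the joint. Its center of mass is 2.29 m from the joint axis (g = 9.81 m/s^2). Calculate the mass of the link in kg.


m = tau / (g*L) = 2125.1795 / (9.81 * 2.29) = 94.6000

94.6000 kg


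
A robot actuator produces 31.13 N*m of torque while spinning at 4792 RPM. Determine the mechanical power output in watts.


omega = 4792 * 2*pi/60 = 501.817067 rad/s
P = tau * omega = 31.13 * 501.817067 = 15621.5653

15621.5653 W


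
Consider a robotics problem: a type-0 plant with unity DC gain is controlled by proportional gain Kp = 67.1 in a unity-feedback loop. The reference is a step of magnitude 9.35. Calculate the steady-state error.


e_ss = R/(1 + Kp) = 9.35/(1 + 67.1) = 9.35/68.1000 = 0.1373

0.1373


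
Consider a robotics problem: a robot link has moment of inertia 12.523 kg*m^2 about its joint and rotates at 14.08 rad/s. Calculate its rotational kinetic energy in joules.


KE = (1/2)*I*omega^2 = 0.5*12.523*14.08^2 = 1241.3198

1241.3198 J


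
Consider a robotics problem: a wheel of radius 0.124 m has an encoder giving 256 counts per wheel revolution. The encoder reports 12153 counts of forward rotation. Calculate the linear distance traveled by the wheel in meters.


revs = 12153/256 = 47.472656
d = revs * 2*pi*r = 47.472656 * 2*pi*0.124 = 36.9867

36.9867 m


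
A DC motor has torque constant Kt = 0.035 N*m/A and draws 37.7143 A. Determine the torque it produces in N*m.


tau = Kt * I = 0.035*37.7143 = 1.3200

1.3200 N*m


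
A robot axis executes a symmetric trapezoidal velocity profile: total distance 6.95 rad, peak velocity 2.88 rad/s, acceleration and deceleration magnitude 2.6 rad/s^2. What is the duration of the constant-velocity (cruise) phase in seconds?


t_acc = v/a = 1.107692 s, d_acc = v^2/(2a) = 1.595077 rad each
d_cruise = 6.95 - 2*1.595077 = 3.759846 rad
t_cruise = d_cruise/v = 3.759846/2.88 = 1.3055

1.3055 s


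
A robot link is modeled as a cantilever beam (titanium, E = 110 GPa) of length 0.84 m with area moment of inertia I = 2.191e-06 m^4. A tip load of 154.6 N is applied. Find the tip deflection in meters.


delta = F*L^3/(3*E*I) = 154.6*0.84^3/(3*1.100e+11*2.191e-06)
      = 91.6320384/723030 = 1.2673e-04

1.2673e-04 m


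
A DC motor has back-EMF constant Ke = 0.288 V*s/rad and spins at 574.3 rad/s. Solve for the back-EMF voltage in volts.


V_emf = Ke * omega = 0.288*574.3 = 165.3984

165.3984 V


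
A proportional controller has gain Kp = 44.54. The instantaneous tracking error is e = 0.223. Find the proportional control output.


u_P = Kp * e = 44.54 * 0.223 = 9.9324

9.9324


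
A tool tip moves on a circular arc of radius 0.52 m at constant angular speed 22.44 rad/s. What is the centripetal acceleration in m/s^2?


a_c = omega^2 * r = 22.44^2 * 0.52 = 261.8479

261.8479 m/s^2


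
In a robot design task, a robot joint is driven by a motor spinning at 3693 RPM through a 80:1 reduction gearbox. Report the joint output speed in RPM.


omega_joint = omega_motor / N = 3693 / 80 = 46.1625

46.1625 RPM


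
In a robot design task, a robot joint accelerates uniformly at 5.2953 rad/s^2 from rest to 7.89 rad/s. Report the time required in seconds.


t = delta_omega / alpha = 7.89 / 5.2953 = 1.4900

1.4900 s


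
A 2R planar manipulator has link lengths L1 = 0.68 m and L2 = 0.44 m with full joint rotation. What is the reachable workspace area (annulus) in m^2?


r_max = L1 + L2 = 1.1200, r_min = |L1 - L2| = 0.2400
A = pi*(r_max^2 - r_min^2) = pi*(1.2544 - 0.0576) = 3.7599

3.7599 m^2


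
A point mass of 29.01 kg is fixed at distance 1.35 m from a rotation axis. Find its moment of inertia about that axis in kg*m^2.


I = m*r^2 = 29.01*1.35^2 = 52.8707

52.8707 kg*m^2


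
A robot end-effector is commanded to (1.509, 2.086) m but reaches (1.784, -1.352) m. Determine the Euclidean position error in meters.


dx = 1.784 - (1.509) = 0.2750, dy = -1.352 - (2.086) = -3.4380
err = sqrt(0.075625 + 11.819844) = 3.4490

3.4490 m


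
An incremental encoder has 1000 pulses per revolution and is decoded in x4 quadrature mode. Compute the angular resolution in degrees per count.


resolution = 360 / (PPR * 4) = 360 / 4000 = 0.0900

0.0900 degrees


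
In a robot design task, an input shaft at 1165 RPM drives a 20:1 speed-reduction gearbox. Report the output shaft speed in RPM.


omega_out = omega_in / N = 1165 / 20 = 58.2500

58.2500 RPM


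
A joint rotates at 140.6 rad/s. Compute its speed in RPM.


RPM = 140.6 * 60/(2*pi) = 1342.6311

1342.6311 RPM


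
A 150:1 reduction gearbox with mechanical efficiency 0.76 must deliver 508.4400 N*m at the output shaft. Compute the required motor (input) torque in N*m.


tau_in = tau_out / (N * eta) = 508.4400 / (150 * 0.76) = 4.4600

4.4600 N*m


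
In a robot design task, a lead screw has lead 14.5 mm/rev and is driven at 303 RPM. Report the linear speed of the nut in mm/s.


v = lead * (RPM/60) = 14.5*303/60 = 73.2250

73.2250 mm/s


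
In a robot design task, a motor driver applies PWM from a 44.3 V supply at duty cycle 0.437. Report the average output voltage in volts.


V_avg = V_supply * D = 44.3*0.437 = 19.3591

19.3591 V


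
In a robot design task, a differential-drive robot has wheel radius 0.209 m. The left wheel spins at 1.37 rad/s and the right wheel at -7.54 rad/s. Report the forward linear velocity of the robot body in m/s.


v = r*(wR + wL)/2 = 0.209*(-7.54 + 1.37)/2 = -0.6448

-0.6448 m/s


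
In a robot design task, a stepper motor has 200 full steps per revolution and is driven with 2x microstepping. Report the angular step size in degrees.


step = 360/(200*2) = 360/400 = 0.9000

0.9000 degrees


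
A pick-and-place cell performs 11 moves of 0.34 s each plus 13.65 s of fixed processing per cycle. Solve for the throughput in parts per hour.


T_cycle = 11*0.34 + 13.65 = 17.3900 s
rate = 3600/T = 207.0155

207.0155 parts/hour


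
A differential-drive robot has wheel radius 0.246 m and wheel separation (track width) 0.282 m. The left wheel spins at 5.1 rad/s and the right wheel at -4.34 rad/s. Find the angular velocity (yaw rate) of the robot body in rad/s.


omega = r*(wR - wL)/L = 0.246*(-4.34 - (5.1))/0.282 = -8.2349

-8.2349 rad/s


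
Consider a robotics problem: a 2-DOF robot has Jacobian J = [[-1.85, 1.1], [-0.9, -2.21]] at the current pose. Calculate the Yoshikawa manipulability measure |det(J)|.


det(J) = -1.85*-2.21 - (1.1)*(-0.9) = 5.0785
|det(J)| = 5.0785

5.0785


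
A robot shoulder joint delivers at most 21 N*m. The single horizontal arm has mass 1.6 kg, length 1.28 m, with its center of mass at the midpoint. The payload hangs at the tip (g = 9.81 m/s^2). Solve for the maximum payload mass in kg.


tau_arm = m_arm*g*(L/2) = 1.6*9.81*1.28/2 = 10.0454 N*m
tau_payload = tau_max - tau_arm = 21 - 10.0454 = 10.9546
m_payload = tau_payload / (g*L) = 10.9546 / (9.81*1.28) = 0.8724

0.8724 kg
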